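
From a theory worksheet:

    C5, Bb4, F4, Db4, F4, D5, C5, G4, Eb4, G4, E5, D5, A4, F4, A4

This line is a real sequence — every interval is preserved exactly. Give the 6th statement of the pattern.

A#5 G#5 D#5 B4 D#5

Unit = 5 notes; the statements start on C5, D5, E5, moving up a 2nd each time.
Extending up a 2nd: F#5 → G#5 → A#5.
So cell 6 is A#5 G#5 D#5 B4 D#5.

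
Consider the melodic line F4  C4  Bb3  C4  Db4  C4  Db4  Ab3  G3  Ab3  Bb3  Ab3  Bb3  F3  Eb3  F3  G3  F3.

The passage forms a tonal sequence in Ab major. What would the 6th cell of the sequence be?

C3 G2 F2 G2 Ab2 G2

Taking 6-note groups, the heads are F4, Db4, Bb3: the pattern moves down a 3rd.
Extending down a 3rd: G3 → Eb3 → C3.
So cell 6 is C3 G2 F2 G2 Ab2 G2.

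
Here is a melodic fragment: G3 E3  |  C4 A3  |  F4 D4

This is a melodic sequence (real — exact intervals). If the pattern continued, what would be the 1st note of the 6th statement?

The unit is 2 notes. Position-1 pitches of the 3 shown cells: G3, C4, F4.
Each moves up a 4th. Continuing: Bb4 → Eb5 → Ab5.

Ab5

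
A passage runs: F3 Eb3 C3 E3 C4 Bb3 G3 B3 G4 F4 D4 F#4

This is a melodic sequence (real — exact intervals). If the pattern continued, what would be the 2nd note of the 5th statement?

With 4-note cells, note 2 of each statement runs Eb3, Bb3, F4.
Each moves up a 5th. Continuing: C5 → G5.

G5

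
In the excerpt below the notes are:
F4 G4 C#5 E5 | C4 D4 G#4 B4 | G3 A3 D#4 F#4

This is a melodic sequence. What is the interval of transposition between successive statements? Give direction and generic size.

With a 4-note motive the entries are F4, C4, G3, each down a 4th from the previous.
F4 to C4 is down a 4th.

down a 4th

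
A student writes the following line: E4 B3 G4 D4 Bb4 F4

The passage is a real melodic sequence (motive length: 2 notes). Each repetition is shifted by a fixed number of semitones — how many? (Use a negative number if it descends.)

3

Unit = 2 notes; the statements start on E4, G4, Bb4, moving up a 3rd each time.
E4 to G4 spans +3 semitones.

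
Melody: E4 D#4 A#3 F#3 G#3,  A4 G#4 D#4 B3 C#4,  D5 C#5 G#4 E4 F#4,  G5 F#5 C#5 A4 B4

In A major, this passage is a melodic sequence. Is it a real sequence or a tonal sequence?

Each cell has the same semitone pattern (-1, -5, -4, 2) — intervals are preserved exactly.
And D#4 lies outside A major, so the sequence is real rather than tonal.

real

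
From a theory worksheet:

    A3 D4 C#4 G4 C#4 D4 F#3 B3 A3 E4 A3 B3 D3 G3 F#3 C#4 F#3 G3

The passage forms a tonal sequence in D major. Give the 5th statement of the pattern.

The 6-note cells begin on A3, F#3, D3 — each down a 3rd from the last.
Carrying on: B2 → G2.
From G2 the diatonic shape gives G2 C#3 B2 F#3 B2 C#3.

G2 C#3 B2 F#3 B2 C#3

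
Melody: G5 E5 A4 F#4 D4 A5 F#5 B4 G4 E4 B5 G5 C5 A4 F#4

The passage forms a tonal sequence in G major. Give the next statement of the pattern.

With a 5-note motive the entries are G5, A5, B5, each up a 2nd from the previous.
So cell 4 is C6 A5 D5 B4 G4.

C6 A5 D5 B4 G4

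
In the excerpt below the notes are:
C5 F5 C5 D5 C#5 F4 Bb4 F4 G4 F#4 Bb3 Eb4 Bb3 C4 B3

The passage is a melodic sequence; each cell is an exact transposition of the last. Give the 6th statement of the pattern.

With a 5-note motive the entries are C5, F4, Bb3, each down a 5th from the previous.
Extending down a 5th: Eb3 → Ab2 → Db2.
So cell 6 is Db2 Gb2 Db2 Eb2 D2.

Db2 Gb2 Db2 Eb2 D2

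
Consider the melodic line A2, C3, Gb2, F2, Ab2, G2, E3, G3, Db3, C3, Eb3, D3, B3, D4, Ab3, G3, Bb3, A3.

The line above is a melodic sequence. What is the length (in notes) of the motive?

6

Try groups of 6 (3 cells in 18 notes):
A2 C3 Gb2 F2 Ab2 G2 | E3 G3 Db3 C3 Eb3 D3 | B3 D4 Ab3 G3 Bb3 A3
Every group is a transposition up a 5th of the one before; no shorter unit works.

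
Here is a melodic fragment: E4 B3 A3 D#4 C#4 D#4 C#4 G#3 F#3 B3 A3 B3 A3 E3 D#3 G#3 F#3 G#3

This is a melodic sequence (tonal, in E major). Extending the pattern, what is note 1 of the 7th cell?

G#2

With 6-note cells, note 1 of each statement runs E4, C#4, A3.
Carrying that down a 3rd forward: F#3 → D#3 → B2 → G#2.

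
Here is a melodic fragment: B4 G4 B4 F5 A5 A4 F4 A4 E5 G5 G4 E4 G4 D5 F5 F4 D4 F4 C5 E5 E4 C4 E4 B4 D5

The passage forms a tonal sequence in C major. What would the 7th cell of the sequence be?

C4 A3 C4 G4 B4

Taking 5-note groups, the heads are B4, A4, G4, F4, E4: the pattern moves down a 2nd.
Carrying on: D4 → C4.
From C4 the diatonic shape gives C4 A3 C4 G4 B4.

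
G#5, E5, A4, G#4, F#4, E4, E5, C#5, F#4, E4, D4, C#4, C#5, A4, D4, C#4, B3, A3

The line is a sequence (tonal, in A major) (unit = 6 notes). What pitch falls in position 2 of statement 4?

With 6-note cells, note 2 of each statement runs E5, C#5, A4.
From A4, down a 3rd gives F#4.

F#4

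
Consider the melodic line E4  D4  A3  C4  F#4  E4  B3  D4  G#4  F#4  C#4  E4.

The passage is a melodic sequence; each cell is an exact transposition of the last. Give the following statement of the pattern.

With a 4-note motive the entries are E4, F#4, G#4, each up a 2nd from the previous.
Statement 4 starts on A#4 and keeps the same exact contour: A#4 G#4 D#4 F#4.

A#4 G#4 D#4 F#4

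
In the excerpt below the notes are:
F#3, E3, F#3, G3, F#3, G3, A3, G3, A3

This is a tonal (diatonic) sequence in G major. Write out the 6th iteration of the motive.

D4 C4 D4

The 3-note cells begin on F#3, G3, A3 — each up a 2nd from the last.
Extending up a 2nd: B3 → C4 → D4.
Statement 6 starts on D4 and keeps the same diatonic contour: D4 C4 D4.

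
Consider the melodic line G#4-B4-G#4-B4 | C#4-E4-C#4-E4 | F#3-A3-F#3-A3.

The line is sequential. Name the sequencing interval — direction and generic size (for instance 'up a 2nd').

down a 5th

With a 4-note motive the entries are G#4, C#4, F#3, each down a 5th from the previous.
From G#4 to C#4: down a 5th.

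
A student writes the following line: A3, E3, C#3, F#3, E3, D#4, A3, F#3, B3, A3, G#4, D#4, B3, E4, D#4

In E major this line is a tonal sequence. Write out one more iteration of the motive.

The 5-note cells begin on A3, D#4, G#4 — each up a 4th from the last.
Statement 4 starts on C#5 and keeps the same diatonic contour: C#5 G#4 E4 A4 G#4.

C#5 G#4 E4 A4 G#4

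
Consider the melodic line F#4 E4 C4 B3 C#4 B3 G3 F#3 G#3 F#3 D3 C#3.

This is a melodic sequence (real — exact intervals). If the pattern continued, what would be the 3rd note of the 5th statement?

E2

Grouping in 4s, the 3rd note of each cell is C4, G3, D3.
Extending down a 4th: A2 → E2.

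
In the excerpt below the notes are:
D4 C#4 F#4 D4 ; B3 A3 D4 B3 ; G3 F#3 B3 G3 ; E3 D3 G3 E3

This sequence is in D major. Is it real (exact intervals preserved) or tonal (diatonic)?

Every note is diatonic to D major.
Cell 1 has -1 semitones from note 1 to 2, but cell 2 has -2 — the interval quality changes while the contour stays the same, which is the hallmark of a tonal sequence.

tonal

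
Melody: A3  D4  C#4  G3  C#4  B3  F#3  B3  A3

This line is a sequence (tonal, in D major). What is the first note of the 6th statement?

With a 3-note motive the entries are A3, G3, F#3, each down a 2nd from the previous.
Extending the heads down a 2nd: E3 → D3 → C#3.

C#3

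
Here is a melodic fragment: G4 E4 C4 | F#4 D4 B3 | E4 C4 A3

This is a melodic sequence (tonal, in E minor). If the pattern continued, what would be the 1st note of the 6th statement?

Grouping in 3s, the 1st note of each cell is G4, F#4, E4.
Each moves down a 2nd. Continuing: D4 → C4 → B3.

B3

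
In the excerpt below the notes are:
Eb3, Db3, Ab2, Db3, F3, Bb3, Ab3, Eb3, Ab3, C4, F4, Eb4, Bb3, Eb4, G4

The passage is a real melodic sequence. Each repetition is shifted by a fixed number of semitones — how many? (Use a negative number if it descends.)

7

Taking 5-note groups, the heads are Eb3, Bb3, F4: the pattern moves up a 5th.
Eb3 to Bb3 spans +7 semitones.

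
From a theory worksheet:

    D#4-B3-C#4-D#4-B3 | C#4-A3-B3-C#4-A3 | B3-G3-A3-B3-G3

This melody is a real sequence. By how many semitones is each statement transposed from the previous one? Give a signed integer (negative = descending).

-2

Taking 5-note groups, the heads are D#4, C#4, B3: the pattern moves down a 2nd.
D#4→C#4 is 61 − 63 = -2 semitones.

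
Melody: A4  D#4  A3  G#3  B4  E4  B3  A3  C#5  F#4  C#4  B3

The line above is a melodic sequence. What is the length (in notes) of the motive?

4

Try groups of 4 (3 cells in 12 notes):
A4 D#4 A3 G#3 | B4 E4 B3 A3 | C#5 F#4 C#4 B3
Every group is a transposition up a 2nd of the one before; no shorter unit works.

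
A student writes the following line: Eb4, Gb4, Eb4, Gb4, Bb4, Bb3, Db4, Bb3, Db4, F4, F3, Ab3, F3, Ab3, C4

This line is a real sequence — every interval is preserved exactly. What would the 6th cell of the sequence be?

Taking 5-note groups, the heads are Eb4, Bb3, F3: the pattern moves down a 4th.
Extending down a 4th: C3 → G2 → D2.
Statement 6 starts on D2 and keeps the same exact contour: D2 F2 D2 F2 A2.

D2 F2 D2 F2 A2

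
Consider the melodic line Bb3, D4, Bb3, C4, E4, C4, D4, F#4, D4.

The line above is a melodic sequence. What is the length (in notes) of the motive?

There are 9 notes; a 3-note unit gives 3 cells:
Bb3 D4 Bb3 | C4 E4 C4 | D4 F#4 D4
Every group is a transposition up a 2nd of the one before; no shorter unit works.

3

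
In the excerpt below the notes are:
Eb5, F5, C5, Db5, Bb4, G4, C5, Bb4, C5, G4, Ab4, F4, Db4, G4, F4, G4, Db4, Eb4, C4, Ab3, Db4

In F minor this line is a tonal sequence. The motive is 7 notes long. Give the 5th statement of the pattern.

G3 Ab3 Eb3 F3 Db3 Bb2 Eb3

Taking 7-note groups, the heads are Eb5, Bb4, F4: the pattern moves down a 4th.
Carrying on: C4 → G3.
From G3 the diatonic shape gives G3 Ab3 Eb3 F3 Db3 Bb2 Eb3.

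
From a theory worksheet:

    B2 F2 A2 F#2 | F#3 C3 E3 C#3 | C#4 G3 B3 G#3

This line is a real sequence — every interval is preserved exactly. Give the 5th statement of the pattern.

D#5 A4 C#5 A#4

Unit = 4 notes; the statements start on B2, F#3, C#4, moving up a 5th each time.
Continuing the starts: G#4 → D#5.
From D#5 the exact shape gives D#5 A4 C#5 A#4.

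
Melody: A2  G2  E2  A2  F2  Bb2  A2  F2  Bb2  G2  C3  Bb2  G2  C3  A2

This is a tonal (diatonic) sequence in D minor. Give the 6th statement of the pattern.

The 5-note cells begin on A2, Bb2, C3 — each up a 2nd from the last.
Extending up a 2nd: D3 → E3 → F3.
So cell 6 is F3 E3 C3 F3 D3.

F3 E3 C3 F3 D3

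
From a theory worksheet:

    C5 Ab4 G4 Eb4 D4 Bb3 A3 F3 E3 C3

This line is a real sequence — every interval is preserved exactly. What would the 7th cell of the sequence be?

F#2 D2

Taking 2-note groups, the heads are C5, G4, D4, A3, E3: the pattern moves down a 4th.
Carrying on: B2 → F#2.
Statement 7 starts on F#2 and keeps the same exact contour: F#2 D2.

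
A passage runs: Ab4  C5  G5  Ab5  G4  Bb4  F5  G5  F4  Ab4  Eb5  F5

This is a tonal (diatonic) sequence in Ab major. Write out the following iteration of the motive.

The 4-note cells begin on Ab4, G4, F4 — each down a 2nd from the last.
From Eb4 the diatonic shape gives Eb4 G4 Db5 Eb5.

Eb4 G4 Db5 Eb5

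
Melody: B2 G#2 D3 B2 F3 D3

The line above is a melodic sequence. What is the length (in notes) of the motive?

6 notes total. Splitting into 3 groups of 2:
B2 G#2 | D3 B2 | F3 D3
Each cell is the previous one up a 3rd — so the unit is 2 notes.

2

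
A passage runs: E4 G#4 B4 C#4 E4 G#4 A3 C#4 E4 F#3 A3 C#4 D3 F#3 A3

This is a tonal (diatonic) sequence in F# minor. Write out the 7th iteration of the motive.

The 3-note cells begin on E4, C#4, A3, F#3, D3 — each down a 3rd from the last.
Continuing the starts: B2 → G#2.
So cell 7 is G#2 B2 D3.

G#2 B2 D3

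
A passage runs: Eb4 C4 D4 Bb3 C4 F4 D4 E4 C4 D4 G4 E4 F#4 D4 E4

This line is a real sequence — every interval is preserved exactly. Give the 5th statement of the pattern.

B4 G#4 A#4 F#4 G#4

The 5-note cells begin on Eb4, F4, G4 — each up a 2nd from the last.
Extending up a 2nd: A4 → B4.
So cell 5 is B4 G#4 A#4 F#4 G#4.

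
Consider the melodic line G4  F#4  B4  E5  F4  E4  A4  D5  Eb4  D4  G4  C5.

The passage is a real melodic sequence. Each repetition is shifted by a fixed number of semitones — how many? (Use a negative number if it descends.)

-2

Unit = 4 notes; the statements start on G4, F4, Eb4, moving down a 2nd each time.
G4→F4 is 65 − 67 = -2 semitones.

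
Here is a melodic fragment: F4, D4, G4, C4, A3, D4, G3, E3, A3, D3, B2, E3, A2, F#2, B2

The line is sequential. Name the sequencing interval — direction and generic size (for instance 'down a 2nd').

down a 4th

Unit = 3 notes; the statements start on F4, C4, G3, D3, A2, moving down a 4th each time.
F4 to C4 is down a 4th.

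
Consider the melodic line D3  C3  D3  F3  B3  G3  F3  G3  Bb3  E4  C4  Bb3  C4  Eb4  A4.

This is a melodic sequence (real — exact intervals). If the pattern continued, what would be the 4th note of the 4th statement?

Ab4

Grouping in 5s, the 4th note of each cell is F3, Bb3, Eb4.
Each moves up a 4th; the next is Ab4.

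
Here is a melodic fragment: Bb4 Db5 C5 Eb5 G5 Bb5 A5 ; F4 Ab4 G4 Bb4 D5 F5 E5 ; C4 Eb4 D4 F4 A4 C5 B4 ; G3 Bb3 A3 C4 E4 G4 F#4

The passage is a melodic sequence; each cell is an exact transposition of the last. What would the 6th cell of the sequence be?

A2 C3 B2 D3 F#3 A3 G#3

The 7-note cells begin on Bb4, F4, C4, G3 — each down a 4th from the last.
Carrying on: D3 → A2.
So cell 6 is A2 C3 B2 D3 F#3 A3 G#3.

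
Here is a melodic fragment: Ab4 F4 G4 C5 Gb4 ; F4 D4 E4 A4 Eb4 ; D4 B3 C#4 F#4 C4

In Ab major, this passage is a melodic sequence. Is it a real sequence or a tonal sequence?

real

Each cell has the same semitone pattern (-3, 2, 5, -6) — intervals are preserved exactly.
And Gb4 lies outside Ab major, so the sequence is real rather than tonal.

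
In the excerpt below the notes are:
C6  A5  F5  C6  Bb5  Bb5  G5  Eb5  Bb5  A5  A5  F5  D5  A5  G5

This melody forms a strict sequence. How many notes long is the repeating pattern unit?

There are 15 notes; a 5-note unit gives 3 cells:
C6 A5 F5 C6 Bb5 | Bb5 G5 Eb5 Bb5 A5 | A5 F5 D5 A5 G5
That's a consistent down a 2nd shift per cell, and no other grouping gives one.

5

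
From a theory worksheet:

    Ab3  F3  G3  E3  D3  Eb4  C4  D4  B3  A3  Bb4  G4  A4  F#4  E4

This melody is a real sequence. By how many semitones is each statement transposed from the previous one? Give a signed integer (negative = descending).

7

Unit = 5 notes; the statements start on Ab3, Eb4, Bb4, moving up a 5th each time.
Counting half-steps from Ab3 to Eb4: 7.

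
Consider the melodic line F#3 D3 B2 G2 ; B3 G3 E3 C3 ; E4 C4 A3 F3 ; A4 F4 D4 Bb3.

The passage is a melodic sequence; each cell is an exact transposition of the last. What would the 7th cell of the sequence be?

C6 Ab5 F5 Db5

With a 4-note motive the entries are F#3, B3, E4, A4, each up a 4th from the previous.
Carrying on: D5 → G5 → C6.
So cell 7 is C6 Ab5 F5 Db5.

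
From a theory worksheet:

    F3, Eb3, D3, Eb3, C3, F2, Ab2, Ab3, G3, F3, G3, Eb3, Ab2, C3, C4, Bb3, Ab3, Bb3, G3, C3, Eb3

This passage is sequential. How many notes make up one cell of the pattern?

There are 21 notes; a 7-note unit gives 3 cells:
F3 Eb3 D3 Eb3 C3 F2 Ab2 | Ab3 G3 F3 G3 Eb3 Ab2 C3 | C4 Bb3 Ab3 Bb3 G3 C3 Eb3
Each cell is the previous one up a 3rd — so the unit is 7 notes.

7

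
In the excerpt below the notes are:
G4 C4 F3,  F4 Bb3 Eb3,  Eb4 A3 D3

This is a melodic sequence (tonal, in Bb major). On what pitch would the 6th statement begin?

With a 3-note motive the entries are G4, F4, Eb4, each down a 2nd from the previous.
Extending the heads down a 2nd: D4 → C4 → Bb3.

Bb3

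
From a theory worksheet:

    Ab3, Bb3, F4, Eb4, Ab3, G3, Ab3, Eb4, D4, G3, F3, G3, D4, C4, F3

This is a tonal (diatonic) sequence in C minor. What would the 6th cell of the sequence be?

The 5-note cells begin on Ab3, G3, F3 — each down a 2nd from the last.
Extending down a 2nd: Eb3 → D3 → C3.
From C3 the diatonic shape gives C3 D3 Ab3 G3 C3.

C3 D3 Ab3 G3 C3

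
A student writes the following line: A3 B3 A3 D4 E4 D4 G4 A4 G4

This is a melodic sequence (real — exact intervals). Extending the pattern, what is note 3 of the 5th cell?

Grouping in 3s, the 3rd note of each cell is A3, D4, G4.
Each moves up a 4th. Continuing: C5 → F5.

F5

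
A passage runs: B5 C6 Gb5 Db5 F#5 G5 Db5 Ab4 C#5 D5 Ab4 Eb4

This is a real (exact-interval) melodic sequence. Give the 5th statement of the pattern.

Taking 4-note groups, the heads are B5, F#5, C#5: the pattern moves down a 4th.
Extending down a 4th: G#4 → D#4.
So cell 5 is D#4 E4 Bb3 F3.

D#4 E4 Bb3 F3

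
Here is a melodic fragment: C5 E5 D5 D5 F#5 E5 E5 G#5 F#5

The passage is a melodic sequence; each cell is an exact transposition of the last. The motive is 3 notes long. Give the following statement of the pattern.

The 3-note cells begin on C5, D5, E5 — each up a 2nd from the last.
So cell 4 is F#5 A#5 G#5.

F#5 A#5 G#5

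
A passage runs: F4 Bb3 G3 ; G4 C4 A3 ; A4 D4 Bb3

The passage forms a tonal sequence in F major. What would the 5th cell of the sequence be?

Unit = 3 notes; the statements start on F4, G4, A4, moving up a 2nd each time.
Carrying on: Bb4 → C5.
Statement 5 starts on C5 and keeps the same diatonic contour: C5 F4 D4.

C5 F4 D4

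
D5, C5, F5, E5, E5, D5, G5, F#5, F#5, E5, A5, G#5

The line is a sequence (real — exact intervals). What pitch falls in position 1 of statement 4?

With 4-note cells, note 1 of each statement runs D5, E5, F#5.
One more up a 2nd gives G#5.

G#5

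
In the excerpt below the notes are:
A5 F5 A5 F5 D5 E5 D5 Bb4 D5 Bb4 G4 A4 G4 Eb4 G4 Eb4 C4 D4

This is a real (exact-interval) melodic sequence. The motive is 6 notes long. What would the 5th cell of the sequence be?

With a 6-note motive the entries are A5, D5, G4, each down a 5th from the previous.
Carrying on: C4 → F3.
From F3 the exact shape gives F3 Db3 F3 Db3 Bb2 C3.

F3 Db3 F3 Db3 Bb2 C3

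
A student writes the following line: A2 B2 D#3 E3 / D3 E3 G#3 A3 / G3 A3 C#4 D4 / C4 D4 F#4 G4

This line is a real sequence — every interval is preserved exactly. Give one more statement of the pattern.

F4 G4 B4 C5

Taking 4-note groups, the heads are A2, D3, G3, C4: the pattern moves up a 4th.
Statement 5 starts on F4 and keeps the same exact contour: F4 G4 B4 C5.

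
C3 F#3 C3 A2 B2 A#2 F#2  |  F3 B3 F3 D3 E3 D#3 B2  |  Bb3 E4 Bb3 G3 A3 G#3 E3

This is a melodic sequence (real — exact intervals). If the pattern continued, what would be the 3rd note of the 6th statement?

With 7-note cells, note 3 of each statement runs C3, F3, Bb3.
Each moves up a 4th. Continuing: Eb4 → Ab4 → Db5.

Db5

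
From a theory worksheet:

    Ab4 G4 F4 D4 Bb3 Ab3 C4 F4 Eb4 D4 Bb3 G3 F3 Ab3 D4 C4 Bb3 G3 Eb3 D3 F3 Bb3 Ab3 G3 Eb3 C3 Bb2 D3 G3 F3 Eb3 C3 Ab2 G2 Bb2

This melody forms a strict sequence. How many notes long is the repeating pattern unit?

7

35 notes total. Splitting into 5 groups of 7:
Ab4 G4 F4 D4 Bb3 Ab3 C4 | F4 Eb4 D4 Bb3 G3 F3 Ab3 | D4 C4 Bb3 G3 Eb3 D3 F3 | Bb3 Ab3 G3 Eb3 C3 Bb2 D3 | G3 F3 Eb3 C3 Ab2 G2 Bb2
Every group is a transposition down a 3rd of the one before; no shorter unit works.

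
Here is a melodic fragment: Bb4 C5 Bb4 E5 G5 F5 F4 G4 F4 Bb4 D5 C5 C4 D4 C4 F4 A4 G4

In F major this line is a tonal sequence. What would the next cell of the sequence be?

The 6-note cells begin on Bb4, F4, C4 — each down a 4th from the last.
From G3 the diatonic shape gives G3 A3 G3 C4 E4 D4.

G3 A3 G3 C4 E4 D4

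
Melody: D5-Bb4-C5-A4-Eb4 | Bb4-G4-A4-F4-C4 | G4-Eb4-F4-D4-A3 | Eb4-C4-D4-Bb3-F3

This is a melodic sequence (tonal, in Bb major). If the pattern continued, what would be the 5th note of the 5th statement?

D3

Grouping in 5s, the 5th note of each cell is Eb4, C4, A3, F3.
One more down a 3rd gives D3.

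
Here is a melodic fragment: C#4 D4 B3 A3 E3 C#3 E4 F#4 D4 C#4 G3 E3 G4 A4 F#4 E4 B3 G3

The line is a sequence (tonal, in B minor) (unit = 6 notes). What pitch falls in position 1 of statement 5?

D5

With 6-note cells, note 1 of each statement runs C#4, E4, G4.
Extending up a 3rd: B4 → D5.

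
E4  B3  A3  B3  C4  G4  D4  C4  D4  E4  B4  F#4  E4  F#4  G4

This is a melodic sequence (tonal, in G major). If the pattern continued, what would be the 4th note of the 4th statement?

A4

With 5-note cells, note 4 of each statement runs B3, D4, F#4.
One more up a 3rd gives A4.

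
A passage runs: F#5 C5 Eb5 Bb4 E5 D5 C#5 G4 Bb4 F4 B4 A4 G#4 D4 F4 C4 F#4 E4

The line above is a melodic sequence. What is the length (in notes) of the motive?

6

18 notes total. Splitting into 3 groups of 6:
F#5 C5 Eb5 Bb4 E5 D5 | C#5 G4 Bb4 F4 B4 A4 | G#4 D4 F4 C4 F#4 E4
Each cell is the previous one down a 4th — so the unit is 6 notes.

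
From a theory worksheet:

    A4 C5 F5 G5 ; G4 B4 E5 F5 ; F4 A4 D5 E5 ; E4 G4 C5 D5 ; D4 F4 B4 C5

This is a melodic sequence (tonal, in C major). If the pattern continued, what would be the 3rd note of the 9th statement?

Grouping in 4s, the 3rd note of each cell is F5, E5, D5, C5, B4.
Extending down a 2nd: A4 → G4 → F4 → E4.

E4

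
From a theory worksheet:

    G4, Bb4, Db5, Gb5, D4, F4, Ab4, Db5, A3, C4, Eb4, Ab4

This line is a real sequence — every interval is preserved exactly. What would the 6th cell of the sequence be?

F#2 A2 C3 F3

With a 4-note motive the entries are G4, D4, A3, each down a 4th from the previous.
Continuing the starts: E3 → B2 → F#2.
From F#2 the exact shape gives F#2 A2 C3 F3.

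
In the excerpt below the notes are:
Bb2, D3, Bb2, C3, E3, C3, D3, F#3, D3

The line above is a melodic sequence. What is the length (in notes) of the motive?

3

There are 9 notes; a 3-note unit gives 3 cells:
Bb2 D3 Bb2 | C3 E3 C3 | D3 F#3 D3
Every group is a transposition up a 2nd of the one before; no shorter unit works.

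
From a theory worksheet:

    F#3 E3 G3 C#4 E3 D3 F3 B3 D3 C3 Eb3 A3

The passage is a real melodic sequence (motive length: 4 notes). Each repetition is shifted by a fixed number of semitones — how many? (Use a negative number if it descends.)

-2

The 4-note cells begin on F#3, E3, D3 — each down a 2nd from the last.
Counting half-steps from F#3 to E3: -2.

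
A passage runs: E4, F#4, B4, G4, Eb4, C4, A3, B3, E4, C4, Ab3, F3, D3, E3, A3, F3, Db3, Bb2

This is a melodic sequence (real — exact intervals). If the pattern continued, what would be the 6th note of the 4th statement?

Eb2

Grouping in 6s, the 6th note of each cell is C4, F3, Bb2.
From Bb2, down a 5th gives Eb2.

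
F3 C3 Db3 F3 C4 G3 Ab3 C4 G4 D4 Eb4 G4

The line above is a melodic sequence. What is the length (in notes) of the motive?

There are 12 notes; a 4-note unit gives 3 cells:
F3 C3 Db3 F3 | C4 G3 Ab3 C4 | G4 D4 Eb4 G4
Each cell is the previous one up a 5th — so the unit is 4 notes.

4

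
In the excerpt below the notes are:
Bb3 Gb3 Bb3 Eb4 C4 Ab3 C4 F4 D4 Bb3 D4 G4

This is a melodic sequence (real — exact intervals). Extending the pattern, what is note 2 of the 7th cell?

Grouping in 4s, the 2nd note of each cell is Gb3, Ab3, Bb3.
Extending up a 2nd: C4 → D4 → E4 → F#4.

F#4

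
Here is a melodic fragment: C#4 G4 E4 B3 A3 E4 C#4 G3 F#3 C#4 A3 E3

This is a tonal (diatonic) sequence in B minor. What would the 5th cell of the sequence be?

B2 F#3 D3 A2

With a 4-note motive the entries are C#4, A3, F#3, each down a 3rd from the previous.
Continuing the starts: D3 → B2.
Statement 5 starts on B2 and keeps the same diatonic contour: B2 F#3 D3 A2.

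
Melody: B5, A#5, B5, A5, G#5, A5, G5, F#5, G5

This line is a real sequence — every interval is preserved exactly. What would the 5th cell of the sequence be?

With a 3-note motive the entries are B5, A5, G5, each down a 2nd from the previous.
Continuing the starts: F5 → Eb5.
So cell 5 is Eb5 D5 Eb5.

Eb5 D5 Eb5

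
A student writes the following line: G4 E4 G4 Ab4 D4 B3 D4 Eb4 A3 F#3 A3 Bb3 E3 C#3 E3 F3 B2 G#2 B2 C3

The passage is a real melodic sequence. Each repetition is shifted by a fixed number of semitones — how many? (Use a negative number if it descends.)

With a 4-note motive the entries are G4, D4, A3, E3, B2, each down a 4th from the previous.
G4 to D4 spans -5 semitones.

-5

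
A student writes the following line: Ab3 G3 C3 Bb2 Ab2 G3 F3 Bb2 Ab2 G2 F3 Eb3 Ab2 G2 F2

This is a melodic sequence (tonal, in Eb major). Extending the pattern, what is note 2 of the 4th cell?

D3

Grouping in 5s, the 2nd note of each cell is G3, F3, Eb3.
One more down a 2nd gives D3.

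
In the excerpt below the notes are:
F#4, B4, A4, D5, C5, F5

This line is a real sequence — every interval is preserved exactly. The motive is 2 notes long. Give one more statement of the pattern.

Eb5 Ab5

With a 2-note motive the entries are F#4, A4, C5, each up a 3rd from the previous.
So cell 4 is Eb5 Ab5.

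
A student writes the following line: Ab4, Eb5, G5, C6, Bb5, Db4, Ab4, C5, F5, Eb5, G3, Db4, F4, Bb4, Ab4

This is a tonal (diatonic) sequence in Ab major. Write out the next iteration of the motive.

C3 G3 Bb3 Eb4 Db4

With a 5-note motive the entries are Ab4, Db4, G3, each down a 5th from the previous.
From C3 the diatonic shape gives C3 G3 Bb3 Eb4 Db4.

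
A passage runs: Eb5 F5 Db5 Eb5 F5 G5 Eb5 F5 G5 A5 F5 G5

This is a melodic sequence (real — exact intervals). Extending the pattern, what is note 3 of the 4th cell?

G5

With 4-note cells, note 3 of each statement runs Db5, Eb5, F5.
Each moves up a 2nd; the next is G5.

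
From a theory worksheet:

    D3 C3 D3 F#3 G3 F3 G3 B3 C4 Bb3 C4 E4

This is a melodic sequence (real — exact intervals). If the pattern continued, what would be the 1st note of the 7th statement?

Ab5

Grouping in 4s, the 1st note of each cell is D3, G3, C4.
Each moves up a 4th. Continuing: F4 → Bb4 → Eb5 → Ab5.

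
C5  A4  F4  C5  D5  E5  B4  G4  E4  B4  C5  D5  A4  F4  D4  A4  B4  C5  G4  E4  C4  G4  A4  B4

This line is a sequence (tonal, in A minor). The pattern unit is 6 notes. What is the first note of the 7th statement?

D4

With a 6-note motive the entries are C5, B4, A4, G4, each down a 2nd from the previous.
Extending the heads down a 2nd: F4 → E4 → D4.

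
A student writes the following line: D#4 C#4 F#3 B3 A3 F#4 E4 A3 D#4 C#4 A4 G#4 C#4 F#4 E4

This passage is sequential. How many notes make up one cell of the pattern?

Try groups of 5 (3 cells in 15 notes):
D#4 C#4 F#3 B3 A3 | F#4 E4 A3 D#4 C#4 | A4 G#4 C#4 F#4 E4
That's a consistent up a 3rd shift per cell, and no other grouping gives one.

5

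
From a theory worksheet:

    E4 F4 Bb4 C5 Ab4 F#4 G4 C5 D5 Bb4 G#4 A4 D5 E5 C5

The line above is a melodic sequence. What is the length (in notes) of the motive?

5

There are 15 notes; a 5-note unit gives 3 cells:
E4 F4 Bb4 C5 Ab4 | F#4 G4 C5 D5 Bb4 | G#4 A4 D5 E5 C5
Every group is a transposition up a 2nd of the one before; no shorter unit works.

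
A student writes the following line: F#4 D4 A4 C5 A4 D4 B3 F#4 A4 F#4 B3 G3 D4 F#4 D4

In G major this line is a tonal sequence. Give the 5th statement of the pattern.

Taking 5-note groups, the heads are F#4, D4, B3: the pattern moves down a 3rd.
Continuing the starts: G3 → E3.
Statement 5 starts on E3 and keeps the same diatonic contour: E3 C3 G3 B3 G3.

E3 C3 G3 B3 G3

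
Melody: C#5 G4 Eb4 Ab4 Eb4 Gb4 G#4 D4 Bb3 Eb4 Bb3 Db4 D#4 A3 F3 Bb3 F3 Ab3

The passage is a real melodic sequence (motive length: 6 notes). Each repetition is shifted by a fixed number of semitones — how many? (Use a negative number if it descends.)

-5

The 6-note cells begin on C#5, G#4, D#4 — each down a 4th from the last.
Counting half-steps from C#5 to G#4: -5.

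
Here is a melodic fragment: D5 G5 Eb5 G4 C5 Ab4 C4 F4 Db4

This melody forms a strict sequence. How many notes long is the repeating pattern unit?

3

9 notes total. Splitting into 3 groups of 3:
D5 G5 Eb5 | G4 C5 Ab4 | C4 F4 Db4
That's a consistent down a 5th shift per cell, and no other grouping gives one.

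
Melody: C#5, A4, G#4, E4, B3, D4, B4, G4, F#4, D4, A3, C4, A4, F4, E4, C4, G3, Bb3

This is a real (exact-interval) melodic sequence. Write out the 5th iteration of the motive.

F4 Db4 C4 Ab3 Eb3 Gb3

The 6-note cells begin on C#5, B4, A4 — each down a 2nd from the last.
Continuing the starts: G4 → F4.
From F4 the exact shape gives F4 Db4 C4 Ab3 Eb3 Gb3.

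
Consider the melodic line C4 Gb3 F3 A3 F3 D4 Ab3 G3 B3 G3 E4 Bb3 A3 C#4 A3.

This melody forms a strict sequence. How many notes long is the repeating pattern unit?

5

15 notes total. Splitting into 3 groups of 5:
C4 Gb3 F3 A3 F3 | D4 Ab3 G3 B3 G3 | E4 Bb3 A3 C#4 A3
Every group is a transposition up a 2nd of the one before; no shorter unit works.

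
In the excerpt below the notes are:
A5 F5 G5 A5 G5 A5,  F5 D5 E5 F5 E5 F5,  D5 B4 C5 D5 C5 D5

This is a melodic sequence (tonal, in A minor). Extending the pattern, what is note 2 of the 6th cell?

C4

The unit is 6 notes. Position-2 pitches of the 3 shown cells: F5, D5, B4.
Carrying that down a 3rd forward: G4 → E4 → C4.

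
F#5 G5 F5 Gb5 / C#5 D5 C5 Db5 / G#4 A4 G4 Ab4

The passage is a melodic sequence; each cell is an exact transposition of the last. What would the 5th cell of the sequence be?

A#3 B3 A3 Bb3

With a 4-note motive the entries are F#5, C#5, G#4, each down a 4th from the previous.
Continuing the starts: D#4 → A#3.
Statement 5 starts on A#3 and keeps the same exact contour: A#3 B3 A3 Bb3.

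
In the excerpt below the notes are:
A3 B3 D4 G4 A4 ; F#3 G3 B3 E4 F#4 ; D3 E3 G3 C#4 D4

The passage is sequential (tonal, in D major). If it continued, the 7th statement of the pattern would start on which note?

Unit = 5 notes; the statements start on A3, F#3, D3, moving down a 3rd each time.
Extending the heads down a 3rd: B2 → G2 → E2 → C#2.

C#2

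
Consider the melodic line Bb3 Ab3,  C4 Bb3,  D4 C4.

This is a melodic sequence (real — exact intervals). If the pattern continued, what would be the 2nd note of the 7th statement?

With 2-note cells, note 2 of each statement runs Ab3, Bb3, C4.
Extending up a 2nd: D4 → E4 → F#4 → G#4.

G#4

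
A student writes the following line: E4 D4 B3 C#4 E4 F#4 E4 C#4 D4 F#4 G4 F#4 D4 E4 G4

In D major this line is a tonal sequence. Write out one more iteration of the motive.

A4 G4 E4 F#4 A4

The 5-note cells begin on E4, F#4, G4 — each up a 2nd from the last.
Statement 4 starts on A4 and keeps the same diatonic contour: A4 G4 E4 F#4 A4.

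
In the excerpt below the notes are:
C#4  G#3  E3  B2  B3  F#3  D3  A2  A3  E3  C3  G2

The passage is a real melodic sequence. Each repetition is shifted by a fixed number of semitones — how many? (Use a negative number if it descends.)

-2

Taking 4-note groups, the heads are C#4, B3, A3: the pattern moves down a 2nd.
Counting half-steps from C#4 to B3: -2.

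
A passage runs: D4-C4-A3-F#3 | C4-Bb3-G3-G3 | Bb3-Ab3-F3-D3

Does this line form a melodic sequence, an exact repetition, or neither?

neither

Note 4 of cell 2 is G3; if this were a sequence it would be E3. No unit length gives a consistent transposition pattern.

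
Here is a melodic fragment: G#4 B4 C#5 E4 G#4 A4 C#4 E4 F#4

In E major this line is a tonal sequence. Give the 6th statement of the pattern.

D#3 F#3 G#3

With a 3-note motive the entries are G#4, E4, C#4, each down a 3rd from the previous.
Extending down a 3rd: A3 → F#3 → D#3.
Statement 6 starts on D#3 and keeps the same diatonic contour: D#3 F#3 G#3.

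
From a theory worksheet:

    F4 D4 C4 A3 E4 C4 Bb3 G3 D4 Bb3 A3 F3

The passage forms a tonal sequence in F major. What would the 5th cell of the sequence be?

Bb3 G3 F3 D3

The 4-note cells begin on F4, E4, D4 — each down a 2nd from the last.
Continuing the starts: C4 → Bb3.
From Bb3 the diatonic shape gives Bb3 G3 F3 D3.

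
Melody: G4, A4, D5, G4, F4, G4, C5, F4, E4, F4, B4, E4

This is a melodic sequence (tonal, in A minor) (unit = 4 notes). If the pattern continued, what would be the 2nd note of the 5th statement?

D4

The unit is 4 notes. Position-2 pitches of the 3 shown cells: A4, G4, F4.
Carrying that down a 2nd forward: E4 → D4.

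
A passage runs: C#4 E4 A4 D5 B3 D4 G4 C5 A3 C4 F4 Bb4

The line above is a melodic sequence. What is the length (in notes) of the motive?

4

There are 12 notes; a 4-note unit gives 3 cells:
C#4 E4 A4 D5 | B3 D4 G4 C5 | A3 C4 F4 Bb4
Every group is a transposition down a 2nd of the one before; no shorter unit works.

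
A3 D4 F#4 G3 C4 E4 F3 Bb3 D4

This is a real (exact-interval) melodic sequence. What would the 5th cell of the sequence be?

Taking 3-note groups, the heads are A3, G3, F3: the pattern moves down a 2nd.
Extending down a 2nd: Eb3 → Db3.
So cell 5 is Db3 Gb3 Bb3.

Db3 Gb3 Bb3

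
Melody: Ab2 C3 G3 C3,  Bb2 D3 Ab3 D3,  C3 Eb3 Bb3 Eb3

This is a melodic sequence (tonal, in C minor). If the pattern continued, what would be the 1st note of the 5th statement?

With 4-note cells, note 1 of each statement runs Ab2, Bb2, C3.
Each moves up a 2nd. Continuing: D3 → Eb3.

Eb3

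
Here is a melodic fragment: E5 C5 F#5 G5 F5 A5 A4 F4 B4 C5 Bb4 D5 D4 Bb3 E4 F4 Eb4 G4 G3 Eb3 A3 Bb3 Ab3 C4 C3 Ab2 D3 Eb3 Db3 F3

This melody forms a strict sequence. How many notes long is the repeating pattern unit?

6

Try groups of 6 (5 cells in 30 notes):
E5 C5 F#5 G5 F5 A5 | A4 F4 B4 C5 Bb4 D5 | D4 Bb3 E4 F4 Eb4 G4 | G3 Eb3 A3 Bb3 Ab3 C4 | C3 Ab2 D3 Eb3 Db3 F3
Each cell is the previous one down a 5th — so the unit is 6 notes.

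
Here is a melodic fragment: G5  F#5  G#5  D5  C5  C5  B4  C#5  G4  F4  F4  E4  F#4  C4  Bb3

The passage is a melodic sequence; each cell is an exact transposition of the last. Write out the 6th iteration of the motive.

Ab2 G2 A2 Eb2 Db2

Taking 5-note groups, the heads are G5, C5, F4: the pattern moves down a 5th.
Extending down a 5th: Bb3 → Eb3 → Ab2.
So cell 6 is Ab2 G2 A2 Eb2 Db2.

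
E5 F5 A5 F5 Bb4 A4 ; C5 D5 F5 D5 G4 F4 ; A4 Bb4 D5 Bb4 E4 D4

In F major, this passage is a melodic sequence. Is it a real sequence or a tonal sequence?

Every note is diatonic to F major.
Cell 1 has +1 semitones from note 1 to 2, but cell 2 has +2 — the interval quality changes while the contour stays the same, which is the hallmark of a tonal sequence.

tonal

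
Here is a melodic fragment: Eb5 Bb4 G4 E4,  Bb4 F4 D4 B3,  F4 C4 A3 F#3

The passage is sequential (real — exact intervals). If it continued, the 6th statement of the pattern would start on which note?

Taking 4-note groups, the heads are Eb5, Bb4, F4: the pattern moves down a 4th.
Extending the heads down a 4th: C4 → G3 → D3.

D3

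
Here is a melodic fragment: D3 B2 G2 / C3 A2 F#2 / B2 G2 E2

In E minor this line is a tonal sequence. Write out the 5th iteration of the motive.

G2 E2 C2

With a 3-note motive the entries are D3, C3, B2, each down a 2nd from the previous.
Carrying on: A2 → G2.
From G2 the diatonic shape gives G2 E2 C2.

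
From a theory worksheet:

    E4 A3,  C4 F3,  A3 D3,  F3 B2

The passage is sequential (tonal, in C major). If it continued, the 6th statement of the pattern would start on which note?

B2

Unit = 2 notes; the statements start on E4, C4, A3, F3, moving down a 3rd each time.
Continuing: D3 → B2. Statement 6 starts on B2.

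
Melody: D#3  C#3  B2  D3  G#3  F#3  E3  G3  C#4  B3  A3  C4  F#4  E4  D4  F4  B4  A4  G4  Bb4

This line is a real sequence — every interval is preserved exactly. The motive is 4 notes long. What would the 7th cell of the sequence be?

With a 4-note motive the entries are D#3, G#3, C#4, F#4, B4, each up a 4th from the previous.
Extending up a 4th: E5 → A5.
So cell 7 is A5 G5 F5 Ab5.

A5 G5 F5 Ab5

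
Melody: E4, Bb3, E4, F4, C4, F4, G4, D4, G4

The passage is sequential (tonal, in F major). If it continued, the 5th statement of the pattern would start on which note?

Bb4

Unit = 3 notes; the statements start on E4, F4, G4, moving up a 2nd each time.
Continuing: A4 → Bb4. Statement 5 starts on Bb4.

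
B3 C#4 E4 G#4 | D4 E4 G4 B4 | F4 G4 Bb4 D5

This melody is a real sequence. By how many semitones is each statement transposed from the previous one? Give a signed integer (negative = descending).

3

The 4-note cells begin on B3, D4, F4 — each up a 3rd from the last.
B3→D4 is 62 − 59 = 3 semitones.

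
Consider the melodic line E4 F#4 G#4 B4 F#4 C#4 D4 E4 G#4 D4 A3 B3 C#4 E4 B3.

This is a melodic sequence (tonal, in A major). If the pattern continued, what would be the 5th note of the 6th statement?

With 5-note cells, note 5 of each statement runs F#4, D4, B3.
Extending down a 3rd: G#3 → E3 → C#3.

C#3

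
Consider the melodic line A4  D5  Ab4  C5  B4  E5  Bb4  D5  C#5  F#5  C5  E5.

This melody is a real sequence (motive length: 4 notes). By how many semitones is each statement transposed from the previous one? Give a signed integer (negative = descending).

Unit = 4 notes; the statements start on A4, B4, C#5, moving up a 2nd each time.
A4 to B4 spans +2 semitones.

2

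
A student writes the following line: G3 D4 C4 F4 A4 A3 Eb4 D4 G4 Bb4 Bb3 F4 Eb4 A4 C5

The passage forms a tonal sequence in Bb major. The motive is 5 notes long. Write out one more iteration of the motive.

Unit = 5 notes; the statements start on G3, A3, Bb3, moving up a 2nd each time.
So cell 4 is C4 G4 F4 Bb4 D5.

C4 G4 F4 Bb4 D5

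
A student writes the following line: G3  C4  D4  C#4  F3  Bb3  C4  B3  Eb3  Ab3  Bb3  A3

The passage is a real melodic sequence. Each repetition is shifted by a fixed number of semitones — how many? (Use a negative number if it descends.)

-2

With a 4-note motive the entries are G3, F3, Eb3, each down a 2nd from the previous.
Counting half-steps from G3 to F3: -2.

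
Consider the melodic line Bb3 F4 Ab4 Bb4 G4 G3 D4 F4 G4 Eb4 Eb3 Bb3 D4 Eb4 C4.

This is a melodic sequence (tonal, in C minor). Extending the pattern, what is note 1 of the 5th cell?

Ab2

With 5-note cells, note 1 of each statement runs Bb3, G3, Eb3.
Each moves down a 3rd. Continuing: C3 → Ab2.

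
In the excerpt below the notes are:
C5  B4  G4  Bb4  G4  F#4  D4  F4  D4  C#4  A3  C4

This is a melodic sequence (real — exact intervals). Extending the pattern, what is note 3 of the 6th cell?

With 4-note cells, note 3 of each statement runs G4, D4, A3.
Extending down a 4th: E3 → B2 → F#2.

F#2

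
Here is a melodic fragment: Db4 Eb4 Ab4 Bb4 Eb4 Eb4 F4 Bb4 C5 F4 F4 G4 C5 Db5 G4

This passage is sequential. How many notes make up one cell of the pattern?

There are 15 notes; a 5-note unit gives 3 cells:
Db4 Eb4 Ab4 Bb4 Eb4 | Eb4 F4 Bb4 C5 F4 | F4 G4 C5 Db5 G4
That's a consistent up a 2nd shift per cell, and no other grouping gives one.

5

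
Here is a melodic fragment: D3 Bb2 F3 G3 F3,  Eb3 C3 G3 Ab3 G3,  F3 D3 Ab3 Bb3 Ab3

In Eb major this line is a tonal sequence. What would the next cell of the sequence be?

Taking 5-note groups, the heads are D3, Eb3, F3: the pattern moves up a 2nd.
Statement 4 starts on G3 and keeps the same diatonic contour: G3 Eb3 Bb3 C4 Bb3.

G3 Eb3 Bb3 C4 Bb3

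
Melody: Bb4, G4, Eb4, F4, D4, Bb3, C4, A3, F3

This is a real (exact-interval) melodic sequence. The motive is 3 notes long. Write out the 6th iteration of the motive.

Taking 3-note groups, the heads are Bb4, F4, C4: the pattern moves down a 4th.
Carrying on: G3 → D3 → A2.
From A2 the exact shape gives A2 F#2 D2.

A2 F#2 D2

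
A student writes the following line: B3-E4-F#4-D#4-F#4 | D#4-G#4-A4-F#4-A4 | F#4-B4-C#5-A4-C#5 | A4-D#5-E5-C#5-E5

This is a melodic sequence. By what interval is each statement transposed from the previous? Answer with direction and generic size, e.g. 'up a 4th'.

up a 3rd

Unit = 5 notes; the statements start on B3, D#4, F#4, A4, moving up a 3rd each time.
B3 to D#4 is up a 3rd.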